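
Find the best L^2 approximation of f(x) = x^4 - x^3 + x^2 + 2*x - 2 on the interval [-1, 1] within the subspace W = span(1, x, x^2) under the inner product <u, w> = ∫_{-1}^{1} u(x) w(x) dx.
g(x) = 13*x^2/7 + 7*x/5 - 73/35

The best approximation g ∈ W is the orthogonal projection of f onto W. Writing g = a_0 + a_1 x + a_2 x^2, the coefficients solve the normal equations G · a = b where
  G_{ij} = <φ_i, φ_j> and b_i = <f, φ_i>, with φ_0 = 1, φ_1 = x, φ_2 = x^2.
G =
  [2, 0, 2/3]
  [0, 2/3, 0]
  [2/3, 0, 2/5],
b = (-44/15, 14/15, -68/105).
Solving gives a_0 = -73/35, a_1 = 7/5, a_2 = 13/7, so
  g(x) = 13*x^2/7 + 7*x/5 - 73/35.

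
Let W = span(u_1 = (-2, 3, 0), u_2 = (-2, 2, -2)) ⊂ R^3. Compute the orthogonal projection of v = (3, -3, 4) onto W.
proj_W(v) = (45/14, -20/7, 55/14)

Set up U = [u_1 | ... | u_2] ∈ R^(3×2). The projector onto W = col(U) is P = U (U^T U)^(-1) U^T.
Compute U^T U =
  [13, 10]
  [10, 12],
and U^T v = (-15, -20).
Solve U^T U · c = U^T v for the coefficients: c = (5/14, -55/28). The projection is proj_W(v) = U c.
Check: (v - proj_W(v)) · u_1 = 0  (should be 0).
Check: (v - proj_W(v)) · u_2 = 0  (should be 0).
Result: proj_W(v) = (45/14, -20/7, 55/14).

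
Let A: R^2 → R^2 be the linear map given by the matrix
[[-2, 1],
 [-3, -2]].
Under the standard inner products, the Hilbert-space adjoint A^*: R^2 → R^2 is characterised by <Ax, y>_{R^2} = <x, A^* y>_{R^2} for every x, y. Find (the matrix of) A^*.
A^* = A^T =
[[-2, -3],
 [1, -2]]

For real matrices with standard dot products, the defining identity <Ax, y> = <x, A^* y> gives (Ax)^T y = x^T (A^*) y, i.e. x^T A^T y = x^T (A^*) y. Since this holds for all x, y, we must have A^* = A^T. Therefore
A^* =
[[-2, -3],
 [1, -2]].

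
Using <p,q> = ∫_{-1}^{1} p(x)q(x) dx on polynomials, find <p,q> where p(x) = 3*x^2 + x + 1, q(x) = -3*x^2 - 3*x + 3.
<p,q> = 22/5

Expand the product: p(x)·q(x) = -9*x^4 - 12*x^3 + 3*x^2 + 3.
∫_{-1}^{1} of each monomial x^k gives [2/(k+1) if k even, 0 if k odd]. Integrating term-by-term (or equivalently evaluating the antiderivative F(x) = -9*x^5/5 - 3*x^4 + x^3 + 3*x at the endpoints):
  F(1) − F(−1) = -4/5 − (-26/5) = 22/5.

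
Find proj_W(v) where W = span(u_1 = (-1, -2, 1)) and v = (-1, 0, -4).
proj_W(v) = (1/2, 1, -1/2)

Set up U = [u_1 | ... | u_1] ∈ R^(3×1). The projector onto W = col(U) is P = U (U^T U)^(-1) U^T.
Compute U^T U =
  [6],
and U^T v = (-3).
Solve U^T U · c = U^T v for the coefficients: c = (-1/2). The projection is proj_W(v) = U c.
Check: (v - proj_W(v)) · u_1 = 0  (should be 0).
Result: proj_W(v) = (1/2, 1, -1/2).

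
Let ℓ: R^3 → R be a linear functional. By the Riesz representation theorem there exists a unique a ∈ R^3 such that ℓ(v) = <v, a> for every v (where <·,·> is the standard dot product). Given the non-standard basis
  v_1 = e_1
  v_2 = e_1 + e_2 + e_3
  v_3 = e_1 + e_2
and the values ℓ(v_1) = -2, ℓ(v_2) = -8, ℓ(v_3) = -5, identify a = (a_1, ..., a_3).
a = (-2, -3, -3)

Write a = (a_1, ..., a_3) in the standard basis. For each basis vector v_i, ℓ(v_i) = <v_i, a> is a linear equation in the a_j's. Collect the n equations into a matrix system V a = ℓ, where row i of V is v_i (expressed in the standard basis). Since V is invertible (lower-triangular with 1s on the diagonal, up to permutation), solve by back-substitution:
  V =
[[1, 0, 0],
 [1, 1, 1],
 [1, 1, 0]]
  V a = (-2, -8, -5)
Solving gives a = (-2, -3, -3).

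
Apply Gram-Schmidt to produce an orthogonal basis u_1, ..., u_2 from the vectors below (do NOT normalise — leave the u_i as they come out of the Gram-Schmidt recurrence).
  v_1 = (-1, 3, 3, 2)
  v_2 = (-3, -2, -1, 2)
Orthogonal basis:
  u_1 = (-1, 3, 3, 2)
  u_2 = (-71/23, -40/23, -17/23, 50/23)

Apply the Gram-Schmidt recurrence
  u_1 = v_1
  u_i = v_i − Σ_{j<i} ((v_i · u_j) / (u_j · u_j)) · u_j.

Step by step this gives:
  u_1 = (-1, 3, 3, 2)
  u_2 = (-71/23, -40/23, -17/23, 50/23)

Orthogonality check:
  u_2 · u_1 = 0 (should be 0)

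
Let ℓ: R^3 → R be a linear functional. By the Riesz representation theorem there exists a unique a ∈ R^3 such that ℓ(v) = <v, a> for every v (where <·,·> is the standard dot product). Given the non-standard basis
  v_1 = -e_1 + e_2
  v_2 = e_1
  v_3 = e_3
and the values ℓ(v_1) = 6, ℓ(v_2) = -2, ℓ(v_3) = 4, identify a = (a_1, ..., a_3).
a = (-2, 4, 4)

Write a = (a_1, ..., a_3) in the standard basis. For each basis vector v_i, ℓ(v_i) = <v_i, a> is a linear equation in the a_j's. Collect the n equations into a matrix system V a = ℓ, where row i of V is v_i (expressed in the standard basis). Since V is invertible (lower-triangular with 1s on the diagonal, up to permutation), solve by back-substitution:
  V =
[[-1, 1, 0],
 [1, 0, 0],
 [0, 0, 1]]
  V a = (6, -2, 4)
Solving gives a = (-2, 4, 4).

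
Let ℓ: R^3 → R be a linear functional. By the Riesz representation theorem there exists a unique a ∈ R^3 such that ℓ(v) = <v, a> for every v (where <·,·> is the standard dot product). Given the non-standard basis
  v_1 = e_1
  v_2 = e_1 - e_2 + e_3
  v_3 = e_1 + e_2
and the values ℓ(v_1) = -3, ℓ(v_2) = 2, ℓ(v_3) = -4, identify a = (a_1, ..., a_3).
a = (-3, -1, 4)

Write a = (a_1, ..., a_3) in the standard basis. For each basis vector v_i, ℓ(v_i) = <v_i, a> is a linear equation in the a_j's. Collect the n equations into a matrix system V a = ℓ, where row i of V is v_i (expressed in the standard basis). Since V is invertible (lower-triangular with 1s on the diagonal, up to permutation), solve by back-substitution:
  V =
[[1, 0, 0],
 [1, -1, 1],
 [1, 1, 0]]
  V a = (-3, 2, -4)
Solving gives a = (-3, -1, 4).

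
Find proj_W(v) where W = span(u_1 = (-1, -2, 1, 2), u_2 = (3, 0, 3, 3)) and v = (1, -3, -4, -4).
proj_W(v) = (-49/26, 7/13, -63/26, -35/13)

Set up U = [u_1 | ... | u_2] ∈ R^(4×2). The projector onto W = col(U) is P = U (U^T U)^(-1) U^T.
Compute U^T U =
  [10, 6]
  [6, 27],
and U^T v = (-7, -21).
Solve U^T U · c = U^T v for the coefficients: c = (-7/26, -28/39). The projection is proj_W(v) = U c.
Check: (v - proj_W(v)) · u_1 = 0  (should be 0).
Check: (v - proj_W(v)) · u_2 = 0  (should be 0).
Result: proj_W(v) = (-49/26, 7/13, -63/26, -35/13).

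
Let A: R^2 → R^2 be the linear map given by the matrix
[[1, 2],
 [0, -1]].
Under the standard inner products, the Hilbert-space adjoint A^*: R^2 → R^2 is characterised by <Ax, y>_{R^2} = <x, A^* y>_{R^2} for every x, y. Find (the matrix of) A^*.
A^* = A^T =
[[1, 0],
 [2, -1]]

For real matrices with standard dot products, the defining identity <Ax, y> = <x, A^* y> gives (Ax)^T y = x^T (A^*) y, i.e. x^T A^T y = x^T (A^*) y. Since this holds for all x, y, we must have A^* = A^T. Therefore
A^* =
[[1, 0],
 [2, -1]].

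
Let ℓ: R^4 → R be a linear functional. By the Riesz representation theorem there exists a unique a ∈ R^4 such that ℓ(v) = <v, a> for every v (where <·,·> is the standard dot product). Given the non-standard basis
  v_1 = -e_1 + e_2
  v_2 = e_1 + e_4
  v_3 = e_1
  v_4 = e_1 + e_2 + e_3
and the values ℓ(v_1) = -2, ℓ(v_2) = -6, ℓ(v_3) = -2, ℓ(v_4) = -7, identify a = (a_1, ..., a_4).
a = (-2, -4, -1, -4)

Write a = (a_1, ..., a_4) in the standard basis. For each basis vector v_i, ℓ(v_i) = <v_i, a> is a linear equation in the a_j's. Collect the n equations into a matrix system V a = ℓ, where row i of V is v_i (expressed in the standard basis). Since V is invertible (lower-triangular with 1s on the diagonal, up to permutation), solve by back-substitution:
  V =
[[-1, 1, 0, 0],
 [1, 0, 0, 1],
 [1, 0, 0, 0],
 [1, 1, 1, 0]]
  V a = (-2, -6, -2, -7)
Solving gives a = (-2, -4, -1, -4).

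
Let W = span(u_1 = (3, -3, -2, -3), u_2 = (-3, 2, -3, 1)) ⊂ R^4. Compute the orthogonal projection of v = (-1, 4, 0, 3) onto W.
proj_W(v) = (-1590/569, 1444/569, 330/569, 1298/569)

Set up U = [u_1 | ... | u_2] ∈ R^(4×2). The projector onto W = col(U) is P = U (U^T U)^(-1) U^T.
Compute U^T U =
  [31, -12]
  [-12, 23],
and U^T v = (-24, 14).
Solve U^T U · c = U^T v for the coefficients: c = (-384/569, 146/569). The projection is proj_W(v) = U c.
Check: (v - proj_W(v)) · u_1 = 0  (should be 0).
Check: (v - proj_W(v)) · u_2 = 0  (should be 0).
Result: proj_W(v) = (-1590/569, 1444/569, 330/569, 1298/569).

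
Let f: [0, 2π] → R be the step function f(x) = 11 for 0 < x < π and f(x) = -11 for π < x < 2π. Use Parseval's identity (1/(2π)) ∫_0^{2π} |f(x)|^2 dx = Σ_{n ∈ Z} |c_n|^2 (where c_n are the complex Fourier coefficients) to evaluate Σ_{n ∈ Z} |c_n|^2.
Σ |c_n|^2 = 121

Parseval equates the L^2 energy of f (normalised by 1/(2π)) with the ℓ^2 sum of its Fourier coefficients: (1/(2π)) ∫_0^{2π} |f|^2 = Σ |c_n|^2.
Compute the left side: (1/(2π)) [∫_0^π 11^2 dx + ∫_π^{2π} (-11)^2 dx] = (1/(2π)) · (121π + 121π) = (121 + 121)/2 = 121.
So Σ_{n ∈ Z} |c_n|^2 = 121.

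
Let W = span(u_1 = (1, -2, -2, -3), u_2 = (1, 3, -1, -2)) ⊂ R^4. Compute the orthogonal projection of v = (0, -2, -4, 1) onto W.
proj_W(v) = (16/87, -197/87, -65/87, -27/29)

Set up U = [u_1 | ... | u_2] ∈ R^(4×2). The projector onto W = col(U) is P = U (U^T U)^(-1) U^T.
Compute U^T U =
  [18, 3]
  [3, 15],
and U^T v = (9, -4).
Solve U^T U · c = U^T v for the coefficients: c = (49/87, -11/29). The projection is proj_W(v) = U c.
Check: (v - proj_W(v)) · u_1 = 0  (should be 0).
Check: (v - proj_W(v)) · u_2 = 0  (should be 0).
Result: proj_W(v) = (16/87, -197/87, -65/87, -27/29).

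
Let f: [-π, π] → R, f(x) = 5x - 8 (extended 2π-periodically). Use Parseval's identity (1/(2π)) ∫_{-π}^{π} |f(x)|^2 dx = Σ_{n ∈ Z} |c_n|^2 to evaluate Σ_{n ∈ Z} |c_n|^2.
Σ |c_n|^2 = 25π^2/3 + 64

Expand and integrate term by term over [-π, π]:
  ∫ (5x)^2 dx = 25·(2π^3/3); ∫ 2·5·(-8)·x dx = 0 (odd integrand); ∫ (-8)^2 dx = 64·2π.
So (1/(2π)) ∫_{-π}^{π} (5x - 8)^2 dx = 25π^2/3 + 64 = 25π^2/3 + 64.
Parseval ⇒ Σ |c_n|^2 = 25π^2/3 + 64.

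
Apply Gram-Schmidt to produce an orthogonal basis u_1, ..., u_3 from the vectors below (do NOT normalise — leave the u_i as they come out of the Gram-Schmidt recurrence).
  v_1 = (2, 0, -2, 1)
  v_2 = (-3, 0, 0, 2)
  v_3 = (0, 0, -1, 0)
Orthogonal basis:
  u_1 = (2, 0, -2, 1)
  u_2 = (-19/9, 0, -8/9, 22/9)
  u_3 = (-28/101, 0, -49/101, -42/101)

Apply the Gram-Schmidt recurrence
  u_1 = v_1
  u_i = v_i − Σ_{j<i} ((v_i · u_j) / (u_j · u_j)) · u_j.

Step by step this gives:
  u_1 = (2, 0, -2, 1)
  u_2 = (-19/9, 0, -8/9, 22/9)
  u_3 = (-28/101, 0, -49/101, -42/101)

Orthogonality check:
  u_2 · u_1 = 0 (should be 0)
  u_3 · u_1 = 0 (should be 0)
  u_3 · u_2 = 0 (should be 0)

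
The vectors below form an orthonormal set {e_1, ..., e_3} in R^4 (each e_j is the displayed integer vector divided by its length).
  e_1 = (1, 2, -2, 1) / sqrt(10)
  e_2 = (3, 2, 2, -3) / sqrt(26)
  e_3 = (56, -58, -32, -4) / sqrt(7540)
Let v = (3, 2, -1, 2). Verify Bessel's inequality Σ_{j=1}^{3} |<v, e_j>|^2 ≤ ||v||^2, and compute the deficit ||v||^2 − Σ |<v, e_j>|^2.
Σ |<v, e_j>|^2 = 401/29; ||v||^2 = 18; deficit = 121/29

Write each e_j = u_j / sqrt(<u_j, u_j>) where u_j is the displayed integer vector. Then <v, e_j> = <v, u_j> / sqrt(<u_j, u_j>), so |<v, e_j>|^2 = <v, u_j>^2 / <u_j, u_j>.
Coefficients: <v, e_1> = 11/sqrt(10), <v, e_2> = 5/sqrt(26), <v, e_3> = 76/sqrt(7540).
Square and sum: Σ |<v, e_j>|^2 = 401/29.
Compute ||v||^2 = v·v = 18.
Deficit = 18 − 401/29 = 121/29 ≥ 0, confirming Bessel's inequality. (The deficit equals ||v − Σ <v,e_j> e_j||^2, the squared distance from v to span{e_j}.)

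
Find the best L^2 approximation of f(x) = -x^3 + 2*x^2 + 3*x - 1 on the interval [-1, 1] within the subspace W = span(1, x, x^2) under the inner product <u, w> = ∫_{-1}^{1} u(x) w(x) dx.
g(x) = 2*x^2 + 12*x/5 - 1

The best approximation g ∈ W is the orthogonal projection of f onto W. Writing g = a_0 + a_1 x + a_2 x^2, the coefficients solve the normal equations G · a = b where
  G_{ij} = <φ_i, φ_j> and b_i = <f, φ_i>, with φ_0 = 1, φ_1 = x, φ_2 = x^2.
G =
  [2, 0, 2/3]
  [0, 2/3, 0]
  [2/3, 0, 2/5],
b = (-2/3, 8/5, 2/15).
Solving gives a_0 = -1, a_1 = 12/5, a_2 = 2, so
  g(x) = 2*x^2 + 12*x/5 - 1.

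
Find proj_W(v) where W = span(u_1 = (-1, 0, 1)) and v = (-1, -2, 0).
proj_W(v) = (-1/2, 0, 1/2)

Set up U = [u_1 | ... | u_1] ∈ R^(3×1). The projector onto W = col(U) is P = U (U^T U)^(-1) U^T.
Compute U^T U =
  [2],
and U^T v = (1).
Solve U^T U · c = U^T v for the coefficients: c = (1/2). The projection is proj_W(v) = U c.
Check: (v - proj_W(v)) · u_1 = 0  (should be 0).
Result: proj_W(v) = (-1/2, 0, 1/2).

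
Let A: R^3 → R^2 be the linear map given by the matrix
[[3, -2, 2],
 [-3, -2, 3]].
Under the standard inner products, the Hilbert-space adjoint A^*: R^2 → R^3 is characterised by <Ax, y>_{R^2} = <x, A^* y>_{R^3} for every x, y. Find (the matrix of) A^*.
A^* = A^T =
[[3, -3],
 [-2, -2],
 [2, 3]]

For real matrices with standard dot products, the defining identity <Ax, y> = <x, A^* y> gives (Ax)^T y = x^T (A^*) y, i.e. x^T A^T y = x^T (A^*) y. Since this holds for all x, y, we must have A^* = A^T. Therefore
A^* =
[[3, -3],
 [-2, -2],
 [2, 3]].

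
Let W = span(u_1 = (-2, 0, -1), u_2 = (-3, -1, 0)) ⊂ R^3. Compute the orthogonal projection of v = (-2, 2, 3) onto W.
proj_W(v) = (-1, -1, 1)

Set up U = [u_1 | ... | u_2] ∈ R^(3×2). The projector onto W = col(U) is P = U (U^T U)^(-1) U^T.
Compute U^T U =
  [5, 6]
  [6, 10],
and U^T v = (1, 4).
Solve U^T U · c = U^T v for the coefficients: c = (-1, 1). The projection is proj_W(v) = U c.
Check: (v - proj_W(v)) · u_1 = 0  (should be 0).
Check: (v - proj_W(v)) · u_2 = 0  (should be 0).
Result: proj_W(v) = (-1, -1, 1).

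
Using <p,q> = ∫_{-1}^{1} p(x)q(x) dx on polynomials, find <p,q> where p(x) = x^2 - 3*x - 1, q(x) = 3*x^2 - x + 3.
<p,q> = -14/5

Expand the product: p(x)·q(x) = 3*x^4 - 10*x^3 + 3*x^2 - 8*x - 3.
∫_{-1}^{1} of each monomial x^k gives [2/(k+1) if k even, 0 if k odd]. Integrating term-by-term (or equivalently evaluating the antiderivative F(x) = 3*x^5/5 - 5*x^4/2 + x^3 - 4*x^2 - 3*x at the endpoints):
  F(1) − F(−1) = -79/10 − (-51/10) = -14/5.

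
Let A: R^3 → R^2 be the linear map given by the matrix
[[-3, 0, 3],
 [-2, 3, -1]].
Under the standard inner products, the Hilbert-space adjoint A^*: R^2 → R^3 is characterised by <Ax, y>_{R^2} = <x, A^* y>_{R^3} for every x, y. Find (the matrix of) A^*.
A^* = A^T =
[[-3, -2],
 [0, 3],
 [3, -1]]

For real matrices with standard dot products, the defining identity <Ax, y> = <x, A^* y> gives (Ax)^T y = x^T (A^*) y, i.e. x^T A^T y = x^T (A^*) y. Since this holds for all x, y, we must have A^* = A^T. Therefore
A^* =
[[-3, -2],
 [0, 3],
 [3, -1]].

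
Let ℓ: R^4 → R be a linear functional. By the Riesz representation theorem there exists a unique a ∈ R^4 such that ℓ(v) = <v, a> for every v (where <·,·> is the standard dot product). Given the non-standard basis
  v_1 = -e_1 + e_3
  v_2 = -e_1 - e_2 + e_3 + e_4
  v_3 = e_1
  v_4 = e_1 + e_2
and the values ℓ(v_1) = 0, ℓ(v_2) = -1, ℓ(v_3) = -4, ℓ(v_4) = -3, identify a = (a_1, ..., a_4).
a = (-4, 1, -4, 0)

Write a = (a_1, ..., a_4) in the standard basis. For each basis vector v_i, ℓ(v_i) = <v_i, a> is a linear equation in the a_j's. Collect the n equations into a matrix system V a = ℓ, where row i of V is v_i (expressed in the standard basis). Since V is invertible (lower-triangular with 1s on the diagonal, up to permutation), solve by back-substitution:
  V =
[[-1, 0, 1, 0],
 [-1, -1, 1, 1],
 [1, 0, 0, 0],
 [1, 1, 0, 0]]
  V a = (0, -1, -4, -3)
Solving gives a = (-4, 1, -4, 0).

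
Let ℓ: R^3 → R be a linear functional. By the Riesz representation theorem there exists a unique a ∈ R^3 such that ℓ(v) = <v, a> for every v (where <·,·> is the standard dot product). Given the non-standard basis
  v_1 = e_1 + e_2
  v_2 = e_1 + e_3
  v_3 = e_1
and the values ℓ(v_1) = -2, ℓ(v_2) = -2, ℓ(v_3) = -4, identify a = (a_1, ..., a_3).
a = (-4, 2, 2)

Write a = (a_1, ..., a_3) in the standard basis. For each basis vector v_i, ℓ(v_i) = <v_i, a> is a linear equation in the a_j's. Collect the n equations into a matrix system V a = ℓ, where row i of V is v_i (expressed in the standard basis). Since V is invertible (lower-triangular with 1s on the diagonal, up to permutation), solve by back-substitution:
  V =
[[1, 1, 0],
 [1, 0, 1],
 [1, 0, 0]]
  V a = (-2, -2, -4)
Solving gives a = (-4, 2, 2).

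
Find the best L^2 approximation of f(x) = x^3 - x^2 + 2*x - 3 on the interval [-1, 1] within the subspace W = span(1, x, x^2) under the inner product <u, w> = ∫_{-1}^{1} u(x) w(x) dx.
g(x) = -x^2 + 13*x/5 - 3

The best approximation g ∈ W is the orthogonal projection of f onto W. Writing g = a_0 + a_1 x + a_2 x^2, the coefficients solve the normal equations G · a = b where
  G_{ij} = <φ_i, φ_j> and b_i = <f, φ_i>, with φ_0 = 1, φ_1 = x, φ_2 = x^2.
G =
  [2, 0, 2/3]
  [0, 2/3, 0]
  [2/3, 0, 2/5],
b = (-20/3, 26/15, -12/5).
Solving gives a_0 = -3, a_1 = 13/5, a_2 = -1, so
  g(x) = -x^2 + 13*x/5 - 3.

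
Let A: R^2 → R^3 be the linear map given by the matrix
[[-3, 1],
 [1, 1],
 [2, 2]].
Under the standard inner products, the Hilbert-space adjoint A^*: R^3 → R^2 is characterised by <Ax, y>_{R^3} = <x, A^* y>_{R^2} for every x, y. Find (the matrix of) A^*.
A^* = A^T =
[[-3, 1, 2],
 [1, 1, 2]]

For real matrices with standard dot products, the defining identity <Ax, y> = <x, A^* y> gives (Ax)^T y = x^T (A^*) y, i.e. x^T A^T y = x^T (A^*) y. Since this holds for all x, y, we must have A^* = A^T. Therefore
A^* =
[[-3, 1, 2],
 [1, 1, 2]].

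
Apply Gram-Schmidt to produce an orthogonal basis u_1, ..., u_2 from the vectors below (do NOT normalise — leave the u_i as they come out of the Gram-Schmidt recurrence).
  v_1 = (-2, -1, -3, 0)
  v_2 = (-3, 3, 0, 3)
Orthogonal basis:
  u_1 = (-2, -1, -3, 0)
  u_2 = (-18/7, 45/14, 9/14, 3)

Apply the Gram-Schmidt recurrence
  u_1 = v_1
  u_i = v_i − Σ_{j<i} ((v_i · u_j) / (u_j · u_j)) · u_j.

Step by step this gives:
  u_1 = (-2, -1, -3, 0)
  u_2 = (-18/7, 45/14, 9/14, 3)

Orthogonality check:
  u_2 · u_1 = 0 (should be 0)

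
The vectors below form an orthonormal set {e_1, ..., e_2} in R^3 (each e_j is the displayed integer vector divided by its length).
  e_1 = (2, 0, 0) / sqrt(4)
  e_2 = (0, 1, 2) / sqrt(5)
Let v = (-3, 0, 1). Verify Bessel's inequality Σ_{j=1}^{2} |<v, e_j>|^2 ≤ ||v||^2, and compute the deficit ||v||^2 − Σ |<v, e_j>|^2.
Σ |<v, e_j>|^2 = 49/5; ||v||^2 = 10; deficit = 1/5

Write each e_j = u_j / sqrt(<u_j, u_j>) where u_j is the displayed integer vector. Then <v, e_j> = <v, u_j> / sqrt(<u_j, u_j>), so |<v, e_j>|^2 = <v, u_j>^2 / <u_j, u_j>.
Coefficients: <v, e_1> = -6/sqrt(4), <v, e_2> = 2/sqrt(5).
Square and sum: Σ |<v, e_j>|^2 = 49/5.
Compute ||v||^2 = v·v = 10.
Deficit = 10 − 49/5 = 1/5 ≥ 0, confirming Bessel's inequality. (The deficit equals ||v − Σ <v,e_j> e_j||^2, the squared distance from v to span{e_j}.)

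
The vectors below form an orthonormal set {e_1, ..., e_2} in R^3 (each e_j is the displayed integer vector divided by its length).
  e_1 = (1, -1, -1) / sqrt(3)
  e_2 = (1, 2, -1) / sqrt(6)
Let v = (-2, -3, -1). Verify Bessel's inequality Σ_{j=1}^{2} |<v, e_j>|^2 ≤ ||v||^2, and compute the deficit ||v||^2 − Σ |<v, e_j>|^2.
Σ |<v, e_j>|^2 = 19/2; ||v||^2 = 14; deficit = 9/2

Write each e_j = u_j / sqrt(<u_j, u_j>) where u_j is the displayed integer vector. Then <v, e_j> = <v, u_j> / sqrt(<u_j, u_j>), so |<v, e_j>|^2 = <v, u_j>^2 / <u_j, u_j>.
Coefficients: <v, e_1> = 2/sqrt(3), <v, e_2> = -7/sqrt(6).
Square and sum: Σ |<v, e_j>|^2 = 19/2.
Compute ||v||^2 = v·v = 14.
Deficit = 14 − 19/2 = 9/2 ≥ 0, confirming Bessel's inequality. (The deficit equals ||v − Σ <v,e_j> e_j||^2, the squared distance from v to span{e_j}.)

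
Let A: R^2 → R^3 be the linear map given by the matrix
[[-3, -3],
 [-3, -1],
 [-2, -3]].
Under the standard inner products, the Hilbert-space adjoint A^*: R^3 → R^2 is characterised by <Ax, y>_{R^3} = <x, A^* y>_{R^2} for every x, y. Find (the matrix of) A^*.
A^* = A^T =
[[-3, -3, -2],
 [-3, -1, -3]]

For real matrices with standard dot products, the defining identity <Ax, y> = <x, A^* y> gives (Ax)^T y = x^T (A^*) y, i.e. x^T A^T y = x^T (A^*) y. Since this holds for all x, y, we must have A^* = A^T. Therefore
A^* =
[[-3, -3, -2],
 [-3, -1, -3]].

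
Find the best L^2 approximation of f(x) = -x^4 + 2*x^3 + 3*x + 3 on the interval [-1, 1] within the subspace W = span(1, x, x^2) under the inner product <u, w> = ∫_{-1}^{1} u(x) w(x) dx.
g(x) = -6*x^2/7 + 21*x/5 + 108/35

The best approximation g ∈ W is the orthogonal projection of f onto W. Writing g = a_0 + a_1 x + a_2 x^2, the coefficients solve the normal equations G · a = b where
  G_{ij} = <φ_i, φ_j> and b_i = <f, φ_i>, with φ_0 = 1, φ_1 = x, φ_2 = x^2.
G =
  [2, 0, 2/3]
  [0, 2/3, 0]
  [2/3, 0, 2/5],
b = (28/5, 14/5, 12/7).
Solving gives a_0 = 108/35, a_1 = 21/5, a_2 = -6/7, so
  g(x) = -6*x^2/7 + 21*x/5 + 108/35.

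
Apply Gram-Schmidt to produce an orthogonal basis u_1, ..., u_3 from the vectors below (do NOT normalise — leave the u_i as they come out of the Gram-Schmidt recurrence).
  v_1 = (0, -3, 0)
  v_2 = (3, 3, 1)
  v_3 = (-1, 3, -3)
Orthogonal basis:
  u_1 = (0, -3, 0)
  u_2 = (3, 0, 1)
  u_3 = (4/5, 0, -12/5)

Apply the Gram-Schmidt recurrence
  u_1 = v_1
  u_i = v_i − Σ_{j<i} ((v_i · u_j) / (u_j · u_j)) · u_j.

Step by step this gives:
  u_1 = (0, -3, 0)
  u_2 = (3, 0, 1)
  u_3 = (4/5, 0, -12/5)

Orthogonality check:
  u_2 · u_1 = 0 (should be 0)
  u_3 · u_1 = 0 (should be 0)
  u_3 · u_2 = 0 (should be 0)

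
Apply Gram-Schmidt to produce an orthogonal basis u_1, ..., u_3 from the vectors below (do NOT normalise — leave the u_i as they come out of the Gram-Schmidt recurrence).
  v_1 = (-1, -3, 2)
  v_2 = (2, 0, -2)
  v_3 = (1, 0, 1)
Orthogonal basis:
  u_1 = (-1, -3, 2)
  u_2 = (11/7, -9/7, -8/7)
  u_3 = (18/19, 6/19, 18/19)

Apply the Gram-Schmidt recurrence
  u_1 = v_1
  u_i = v_i − Σ_{j<i} ((v_i · u_j) / (u_j · u_j)) · u_j.

Step by step this gives:
  u_1 = (-1, -3, 2)
  u_2 = (11/7, -9/7, -8/7)
  u_3 = (18/19, 6/19, 18/19)

Orthogonality check:
  u_2 · u_1 = 0 (should be 0)
  u_3 · u_1 = 0 (should be 0)
  u_3 · u_2 = 0 (should be 0)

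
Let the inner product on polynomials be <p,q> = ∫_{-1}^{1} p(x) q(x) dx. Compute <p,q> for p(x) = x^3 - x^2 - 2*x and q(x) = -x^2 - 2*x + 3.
<p,q> = 4/15

Expand the product: p(x)·q(x) = -x^5 - x^4 + 7*x^3 + x^2 - 6*x.
∫_{-1}^{1} of each monomial x^k gives [2/(k+1) if k even, 0 if k odd]. Integrating term-by-term (or equivalently evaluating the antiderivative F(x) = -x^6/6 - x^5/5 + 7*x^4/4 + x^3/3 - 3*x^2 at the endpoints):
  F(1) − F(−1) = -77/60 − (-31/20) = 4/15.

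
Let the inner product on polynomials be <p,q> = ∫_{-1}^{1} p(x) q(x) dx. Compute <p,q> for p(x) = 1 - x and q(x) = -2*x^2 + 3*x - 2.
<p,q> = -22/3

Expand the product: p(x)·q(x) = 2*x^3 - 5*x^2 + 5*x - 2.
∫_{-1}^{1} of each monomial x^k gives [2/(k+1) if k even, 0 if k odd]. Integrating term-by-term (or equivalently evaluating the antiderivative F(x) = x^4/2 - 5*x^3/3 + 5*x^2/2 - 2*x at the endpoints):
  F(1) − F(−1) = -2/3 − (20/3) = -22/3.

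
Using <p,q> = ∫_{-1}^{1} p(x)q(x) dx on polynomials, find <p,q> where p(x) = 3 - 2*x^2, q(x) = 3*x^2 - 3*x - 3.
<p,q> = -52/5

Expand the product: p(x)·q(x) = -6*x^4 + 6*x^3 + 15*x^2 - 9*x - 9.
∫_{-1}^{1} of each monomial x^k gives [2/(k+1) if k even, 0 if k odd]. Integrating term-by-term (or equivalently evaluating the antiderivative F(x) = -6*x^5/5 + 3*x^4/2 + 5*x^3 - 9*x^2/2 - 9*x at the endpoints):
  F(1) − F(−1) = -41/5 − (11/5) = -52/5.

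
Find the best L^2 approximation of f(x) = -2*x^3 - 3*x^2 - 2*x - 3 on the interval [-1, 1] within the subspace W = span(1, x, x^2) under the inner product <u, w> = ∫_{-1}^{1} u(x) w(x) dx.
g(x) = -3*x^2 - 16*x/5 - 3

The best approximation g ∈ W is the orthogonal projection of f onto W. Writing g = a_0 + a_1 x + a_2 x^2, the coefficients solve the normal equations G · a = b where
  G_{ij} = <φ_i, φ_j> and b_i = <f, φ_i>, with φ_0 = 1, φ_1 = x, φ_2 = x^2.
G =
  [2, 0, 2/3]
  [0, 2/3, 0]
  [2/3, 0, 2/5],
b = (-8, -32/15, -16/5).
Solving gives a_0 = -3, a_1 = -16/5, a_2 = -3, so
  g(x) = -3*x^2 - 16*x/5 - 3.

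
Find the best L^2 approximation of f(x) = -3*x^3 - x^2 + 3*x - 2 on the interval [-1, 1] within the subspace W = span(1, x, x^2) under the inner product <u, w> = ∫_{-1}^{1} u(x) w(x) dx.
g(x) = -x^2 + 6*x/5 - 2

The best approximation g ∈ W is the orthogonal projection of f onto W. Writing g = a_0 + a_1 x + a_2 x^2, the coefficients solve the normal equations G · a = b where
  G_{ij} = <φ_i, φ_j> and b_i = <f, φ_i>, with φ_0 = 1, φ_1 = x, φ_2 = x^2.
G =
  [2, 0, 2/3]
  [0, 2/3, 0]
  [2/3, 0, 2/5],
b = (-14/3, 4/5, -26/15).
Solving gives a_0 = -2, a_1 = 6/5, a_2 = -1, so
  g(x) = -x^2 + 6*x/5 - 2.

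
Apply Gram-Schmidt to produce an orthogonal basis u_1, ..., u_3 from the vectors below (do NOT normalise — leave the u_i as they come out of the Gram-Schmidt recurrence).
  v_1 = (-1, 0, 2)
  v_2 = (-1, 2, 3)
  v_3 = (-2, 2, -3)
Orthogonal basis:
  u_1 = (-1, 0, 2)
  u_2 = (2/5, 2, 1/5)
  u_3 = (-64/21, 16/21, -32/21)

Apply the Gram-Schmidt recurrence
  u_1 = v_1
  u_i = v_i − Σ_{j<i} ((v_i · u_j) / (u_j · u_j)) · u_j.

Step by step this gives:
  u_1 = (-1, 0, 2)
  u_2 = (2/5, 2, 1/5)
  u_3 = (-64/21, 16/21, -32/21)

Orthogonality check:
  u_2 · u_1 = 0 (should be 0)
  u_3 · u_1 = 0 (should be 0)
  u_3 · u_2 = 0 (should be 0)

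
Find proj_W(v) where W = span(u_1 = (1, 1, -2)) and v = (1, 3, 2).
proj_W(v) = (0, 0, 0)

Set up U = [u_1 | ... | u_1] ∈ R^(3×1). The projector onto W = col(U) is P = U (U^T U)^(-1) U^T.
Compute U^T U =
  [6],
and U^T v = (0).
Solve U^T U · c = U^T v for the coefficients: c = (0). The projection is proj_W(v) = U c.
Check: (v - proj_W(v)) · u_1 = 0  (should be 0).
Result: proj_W(v) = (0, 0, 0).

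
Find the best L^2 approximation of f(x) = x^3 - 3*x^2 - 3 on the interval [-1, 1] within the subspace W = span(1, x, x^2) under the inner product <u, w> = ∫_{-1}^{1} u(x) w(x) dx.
g(x) = -3*x^2 + 3*x/5 - 3

The best approximation g ∈ W is the orthogonal projection of f onto W. Writing g = a_0 + a_1 x + a_2 x^2, the coefficients solve the normal equations G · a = b where
  G_{ij} = <φ_i, φ_j> and b_i = <f, φ_i>, with φ_0 = 1, φ_1 = x, φ_2 = x^2.
G =
  [2, 0, 2/3]
  [0, 2/3, 0]
  [2/3, 0, 2/5],
b = (-8, 2/5, -16/5).
Solving gives a_0 = -3, a_1 = 3/5, a_2 = -3, so
  g(x) = -3*x^2 + 3*x/5 - 3.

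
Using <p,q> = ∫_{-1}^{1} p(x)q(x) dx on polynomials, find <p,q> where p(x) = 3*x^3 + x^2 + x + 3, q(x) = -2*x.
<p,q> = -56/15

Expand the product: p(x)·q(x) = -6*x^4 - 2*x^3 - 2*x^2 - 6*x.
∫_{-1}^{1} of each monomial x^k gives [2/(k+1) if k even, 0 if k odd]. Integrating term-by-term (or equivalently evaluating the antiderivative F(x) = -6*x^5/5 - x^4/2 - 2*x^3/3 - 3*x^2 at the endpoints):
  F(1) − F(−1) = -161/30 − (-49/30) = -56/15.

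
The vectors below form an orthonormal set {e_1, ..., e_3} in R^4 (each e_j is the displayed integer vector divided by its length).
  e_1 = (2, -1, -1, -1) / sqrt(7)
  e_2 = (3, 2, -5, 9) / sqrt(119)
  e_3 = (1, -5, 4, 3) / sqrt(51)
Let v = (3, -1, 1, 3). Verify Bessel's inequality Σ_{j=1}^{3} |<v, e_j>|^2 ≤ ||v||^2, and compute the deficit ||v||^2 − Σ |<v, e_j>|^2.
Σ |<v, e_j>|^2 = 17; ||v||^2 = 20; deficit = 3

Write each e_j = u_j / sqrt(<u_j, u_j>) where u_j is the displayed integer vector. Then <v, e_j> = <v, u_j> / sqrt(<u_j, u_j>), so |<v, e_j>|^2 = <v, u_j>^2 / <u_j, u_j>.
Coefficients: <v, e_1> = 3/sqrt(7), <v, e_2> = 29/sqrt(119), <v, e_3> = 21/sqrt(51).
Square and sum: Σ |<v, e_j>|^2 = 17.
Compute ||v||^2 = v·v = 20.
Deficit = 20 − 17 = 3 ≥ 0, confirming Bessel's inequality. (The deficit equals ||v − Σ <v,e_j> e_j||^2, the squared distance from v to span{e_j}.)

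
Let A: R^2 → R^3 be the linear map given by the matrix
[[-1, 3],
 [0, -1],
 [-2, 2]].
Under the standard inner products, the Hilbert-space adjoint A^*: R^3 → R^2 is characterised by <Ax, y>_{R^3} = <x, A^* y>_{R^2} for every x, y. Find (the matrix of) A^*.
A^* = A^T =
[[-1, 0, -2],
 [3, -1, 2]]

For real matrices with standard dot products, the defining identity <Ax, y> = <x, A^* y> gives (Ax)^T y = x^T (A^*) y, i.e. x^T A^T y = x^T (A^*) y. Since this holds for all x, y, we must have A^* = A^T. Therefore
A^* =
[[-1, 0, -2],
 [3, -1, 2]].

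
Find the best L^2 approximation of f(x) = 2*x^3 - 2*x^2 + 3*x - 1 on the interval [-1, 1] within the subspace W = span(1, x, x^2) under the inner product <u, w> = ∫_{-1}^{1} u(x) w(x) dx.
g(x) = -2*x^2 + 21*x/5 - 1

The best approximation g ∈ W is the orthogonal projection of f onto W. Writing g = a_0 + a_1 x + a_2 x^2, the coefficients solve the normal equations G · a = b where
  G_{ij} = <φ_i, φ_j> and b_i = <f, φ_i>, with φ_0 = 1, φ_1 = x, φ_2 = x^2.
G =
  [2, 0, 2/3]
  [0, 2/3, 0]
  [2/3, 0, 2/5],
b = (-10/3, 14/5, -22/15).
Solving gives a_0 = -1, a_1 = 21/5, a_2 = -2, so
  g(x) = -2*x^2 + 21*x/5 - 1.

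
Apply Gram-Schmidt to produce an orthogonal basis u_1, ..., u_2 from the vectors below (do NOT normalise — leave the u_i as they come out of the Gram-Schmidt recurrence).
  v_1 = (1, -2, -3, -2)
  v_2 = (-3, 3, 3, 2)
Orthogonal basis:
  u_1 = (1, -2, -3, -2)
  u_2 = (-16/9, 5/9, -2/3, -4/9)

Apply the Gram-Schmidt recurrence
  u_1 = v_1
  u_i = v_i − Σ_{j<i} ((v_i · u_j) / (u_j · u_j)) · u_j.

Step by step this gives:
  u_1 = (1, -2, -3, -2)
  u_2 = (-16/9, 5/9, -2/3, -4/9)

Orthogonality check:
  u_2 · u_1 = 0 (should be 0)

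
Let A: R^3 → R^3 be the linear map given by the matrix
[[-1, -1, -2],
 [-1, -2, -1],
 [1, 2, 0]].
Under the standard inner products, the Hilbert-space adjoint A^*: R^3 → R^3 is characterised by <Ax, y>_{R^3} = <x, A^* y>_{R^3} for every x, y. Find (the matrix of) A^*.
A^* = A^T =
[[-1, -1, 1],
 [-1, -2, 2],
 [-2, -1, 0]]

For real matrices with standard dot products, the defining identity <Ax, y> = <x, A^* y> gives (Ax)^T y = x^T (A^*) y, i.e. x^T A^T y = x^T (A^*) y. Since this holds for all x, y, we must have A^* = A^T. Therefore
A^* =
[[-1, -1, 1],
 [-1, -2, 2],
 [-2, -1, 0]].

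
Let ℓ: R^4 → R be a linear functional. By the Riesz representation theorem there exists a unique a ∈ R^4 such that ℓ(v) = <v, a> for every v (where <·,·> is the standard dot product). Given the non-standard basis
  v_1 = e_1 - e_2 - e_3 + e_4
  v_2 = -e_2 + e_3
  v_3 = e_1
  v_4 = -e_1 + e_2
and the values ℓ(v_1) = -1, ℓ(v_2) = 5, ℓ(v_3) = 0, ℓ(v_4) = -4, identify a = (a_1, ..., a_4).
a = (0, -4, 1, -4)

Write a = (a_1, ..., a_4) in the standard basis. For each basis vector v_i, ℓ(v_i) = <v_i, a> is a linear equation in the a_j's. Collect the n equations into a matrix system V a = ℓ, where row i of V is v_i (expressed in the standard basis). Since V is invertible (lower-triangular with 1s on the diagonal, up to permutation), solve by back-substitution:
  V =
[[1, -1, -1, 1],
 [0, -1, 1, 0],
 [1, 0, 0, 0],
 [-1, 1, 0, 0]]
  V a = (-1, 5, 0, -4)
Solving gives a = (0, -4, 1, -4).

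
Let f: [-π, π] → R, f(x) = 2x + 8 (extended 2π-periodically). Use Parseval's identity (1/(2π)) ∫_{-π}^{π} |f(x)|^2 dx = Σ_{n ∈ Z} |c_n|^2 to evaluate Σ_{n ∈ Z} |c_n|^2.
Σ |c_n|^2 = 4π^2/3 + 64

Expand and integrate term by term over [-π, π]:
  ∫ (2x)^2 dx = 4·(2π^3/3); ∫ 2·2·(8)·x dx = 0 (odd integrand); ∫ 8^2 dx = 64·2π.
So (1/(2π)) ∫_{-π}^{π} (2x + 8)^2 dx = 4π^2/3 + 64 = 4π^2/3 + 64.
Parseval ⇒ Σ |c_n|^2 = 4π^2/3 + 64.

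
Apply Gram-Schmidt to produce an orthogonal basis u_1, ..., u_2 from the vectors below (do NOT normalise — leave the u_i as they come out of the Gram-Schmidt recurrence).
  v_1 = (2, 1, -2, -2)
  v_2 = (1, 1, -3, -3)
Orthogonal basis:
  u_1 = (2, 1, -2, -2)
  u_2 = (-17/13, -2/13, -9/13, -9/13)

Apply the Gram-Schmidt recurrence
  u_1 = v_1
  u_i = v_i − Σ_{j<i} ((v_i · u_j) / (u_j · u_j)) · u_j.

Step by step this gives:
  u_1 = (2, 1, -2, -2)
  u_2 = (-17/13, -2/13, -9/13, -9/13)

Orthogonality check:
  u_2 · u_1 = 0 (should be 0)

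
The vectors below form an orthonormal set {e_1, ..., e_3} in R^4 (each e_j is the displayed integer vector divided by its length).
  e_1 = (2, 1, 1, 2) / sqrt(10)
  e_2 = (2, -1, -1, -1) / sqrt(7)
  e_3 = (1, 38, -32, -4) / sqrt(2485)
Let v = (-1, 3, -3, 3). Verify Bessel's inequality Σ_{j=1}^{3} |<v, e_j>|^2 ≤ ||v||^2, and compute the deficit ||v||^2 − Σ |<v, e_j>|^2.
Σ |<v, e_j>|^2 = 1476/71; ||v||^2 = 28; deficit = 512/71

Write each e_j = u_j / sqrt(<u_j, u_j>) where u_j is the displayed integer vector. Then <v, e_j> = <v, u_j> / sqrt(<u_j, u_j>), so |<v, e_j>|^2 = <v, u_j>^2 / <u_j, u_j>.
Coefficients: <v, e_1> = 4/sqrt(10), <v, e_2> = -5/sqrt(7), <v, e_3> = 197/sqrt(2485).
Square and sum: Σ |<v, e_j>|^2 = 1476/71.
Compute ||v||^2 = v·v = 28.
Deficit = 28 − 1476/71 = 512/71 ≥ 0, confirming Bessel's inequality. (The deficit equals ||v − Σ <v,e_j> e_j||^2, the squared distance from v to span{e_j}.)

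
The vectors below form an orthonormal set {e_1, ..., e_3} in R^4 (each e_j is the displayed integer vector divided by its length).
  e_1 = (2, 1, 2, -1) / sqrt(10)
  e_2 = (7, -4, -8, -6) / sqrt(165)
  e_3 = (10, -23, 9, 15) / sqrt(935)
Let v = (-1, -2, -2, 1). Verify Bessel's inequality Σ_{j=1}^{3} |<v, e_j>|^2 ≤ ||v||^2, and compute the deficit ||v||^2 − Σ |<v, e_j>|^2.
Σ |<v, e_j>|^2 = 5099/510; ||v||^2 = 10; deficit = 1/510

Write each e_j = u_j / sqrt(<u_j, u_j>) where u_j is the displayed integer vector. Then <v, e_j> = <v, u_j> / sqrt(<u_j, u_j>), so |<v, e_j>|^2 = <v, u_j>^2 / <u_j, u_j>.
Coefficients: <v, e_1> = -9/sqrt(10), <v, e_2> = 11/sqrt(165), <v, e_3> = 33/sqrt(935).
Square and sum: Σ |<v, e_j>|^2 = 5099/510.
Compute ||v||^2 = v·v = 10.
Deficit = 10 − 5099/510 = 1/510 ≥ 0, confirming Bessel's inequality. (The deficit equals ||v − Σ <v,e_j> e_j||^2, the squared distance from v to span{e_j}.)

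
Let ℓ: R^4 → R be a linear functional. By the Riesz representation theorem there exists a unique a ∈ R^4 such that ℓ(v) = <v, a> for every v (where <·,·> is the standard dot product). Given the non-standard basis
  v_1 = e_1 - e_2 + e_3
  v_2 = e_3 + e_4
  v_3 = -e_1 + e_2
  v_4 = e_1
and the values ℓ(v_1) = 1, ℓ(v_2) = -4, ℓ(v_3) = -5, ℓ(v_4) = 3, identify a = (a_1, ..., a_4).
a = (3, -2, -4, 0)

Write a = (a_1, ..., a_4) in the standard basis. For each basis vector v_i, ℓ(v_i) = <v_i, a> is a linear equation in the a_j's. Collect the n equations into a matrix system V a = ℓ, where row i of V is v_i (expressed in the standard basis). Since V is invertible (lower-triangular with 1s on the diagonal, up to permutation), solve by back-substitution:
  V =
[[1, -1, 1, 0],
 [0, 0, 1, 1],
 [-1, 1, 0, 0],
 [1, 0, 0, 0]]
  V a = (1, -4, -5, 3)
Solving gives a = (3, -2, -4, 0).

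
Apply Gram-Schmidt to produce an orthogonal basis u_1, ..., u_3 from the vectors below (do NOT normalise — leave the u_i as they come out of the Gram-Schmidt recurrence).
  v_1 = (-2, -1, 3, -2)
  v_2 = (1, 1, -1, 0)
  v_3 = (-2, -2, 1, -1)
Orthogonal basis:
  u_1 = (-2, -1, 3, -2)
  u_2 = (1/3, 2/3, 0, -2/3)
  u_3 = (-1/3, -1/2, -5/6, -2/3)

Apply the Gram-Schmidt recurrence
  u_1 = v_1
  u_i = v_i − Σ_{j<i} ((v_i · u_j) / (u_j · u_j)) · u_j.

Step by step this gives:
  u_1 = (-2, -1, 3, -2)
  u_2 = (1/3, 2/3, 0, -2/3)
  u_3 = (-1/3, -1/2, -5/6, -2/3)

Orthogonality check:
  u_2 · u_1 = 0 (should be 0)
  u_3 · u_1 = 0 (should be 0)
  u_3 · u_2 = 0 (should be 0)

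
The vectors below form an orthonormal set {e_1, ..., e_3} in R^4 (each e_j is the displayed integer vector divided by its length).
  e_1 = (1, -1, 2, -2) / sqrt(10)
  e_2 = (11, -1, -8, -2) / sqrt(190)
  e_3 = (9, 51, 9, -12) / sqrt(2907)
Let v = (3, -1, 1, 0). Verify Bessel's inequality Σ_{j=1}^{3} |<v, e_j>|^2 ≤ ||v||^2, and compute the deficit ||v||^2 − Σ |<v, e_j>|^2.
Σ |<v, e_j>|^2 = 123/17; ||v||^2 = 11; deficit = 64/17

Write each e_j = u_j / sqrt(<u_j, u_j>) where u_j is the displayed integer vector. Then <v, e_j> = <v, u_j> / sqrt(<u_j, u_j>), so |<v, e_j>|^2 = <v, u_j>^2 / <u_j, u_j>.
Coefficients: <v, e_1> = 6/sqrt(10), <v, e_2> = 26/sqrt(190), <v, e_3> = -15/sqrt(2907).
Square and sum: Σ |<v, e_j>|^2 = 123/17.
Compute ||v||^2 = v·v = 11.
Deficit = 11 − 123/17 = 64/17 ≥ 0, confirming Bessel's inequality. (The deficit equals ||v − Σ <v,e_j> e_j||^2, the squared distance from v to span{e_j}.)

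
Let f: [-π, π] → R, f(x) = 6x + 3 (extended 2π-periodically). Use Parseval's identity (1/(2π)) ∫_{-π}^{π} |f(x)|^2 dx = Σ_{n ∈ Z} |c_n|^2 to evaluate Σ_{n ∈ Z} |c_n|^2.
Σ |c_n|^2 = 12π^2 + 9

Expand and integrate term by term over [-π, π]:
  ∫ (6x)^2 dx = 36·(2π^3/3); ∫ 2·6·(3)·x dx = 0 (odd integrand); ∫ 3^2 dx = 9·2π.
So (1/(2π)) ∫_{-π}^{π} (6x + 3)^2 dx = 36π^2/3 + 9 = 12π^2 + 9.
Parseval ⇒ Σ |c_n|^2 = 12π^2 + 9.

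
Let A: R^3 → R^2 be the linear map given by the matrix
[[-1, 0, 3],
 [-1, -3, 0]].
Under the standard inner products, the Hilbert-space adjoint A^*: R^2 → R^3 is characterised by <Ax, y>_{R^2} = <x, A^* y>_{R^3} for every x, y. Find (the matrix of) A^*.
A^* = A^T =
[[-1, -1],
 [0, -3],
 [3, 0]]

For real matrices with standard dot products, the defining identity <Ax, y> = <x, A^* y> gives (Ax)^T y = x^T (A^*) y, i.e. x^T A^T y = x^T (A^*) y. Since this holds for all x, y, we must have A^* = A^T. Therefore
A^* =
[[-1, -1],
 [0, -3],
 [3, 0]].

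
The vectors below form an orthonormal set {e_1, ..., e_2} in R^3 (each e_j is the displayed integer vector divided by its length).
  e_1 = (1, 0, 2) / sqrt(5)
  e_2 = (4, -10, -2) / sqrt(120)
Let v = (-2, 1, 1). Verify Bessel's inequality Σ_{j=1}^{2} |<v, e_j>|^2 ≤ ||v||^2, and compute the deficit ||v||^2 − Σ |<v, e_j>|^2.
Σ |<v, e_j>|^2 = 10/3; ||v||^2 = 6; deficit = 8/3

Write each e_j = u_j / sqrt(<u_j, u_j>) where u_j is the displayed integer vector. Then <v, e_j> = <v, u_j> / sqrt(<u_j, u_j>), so |<v, e_j>|^2 = <v, u_j>^2 / <u_j, u_j>.
Coefficients: <v, e_1> = 0/sqrt(5), <v, e_2> = -20/sqrt(120).
Square and sum: Σ |<v, e_j>|^2 = 10/3.
Compute ||v||^2 = v·v = 6.
Deficit = 6 − 10/3 = 8/3 ≥ 0, confirming Bessel's inequality. (The deficit equals ||v − Σ <v,e_j> e_j||^2, the squared distance from v to span{e_j}.)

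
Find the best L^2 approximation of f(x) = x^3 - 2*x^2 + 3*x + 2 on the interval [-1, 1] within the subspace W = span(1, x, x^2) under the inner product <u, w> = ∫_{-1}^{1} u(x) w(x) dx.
g(x) = -2*x^2 + 18*x/5 + 2

The best approximation g ∈ W is the orthogonal projection of f onto W. Writing g = a_0 + a_1 x + a_2 x^2, the coefficients solve the normal equations G · a = b where
  G_{ij} = <φ_i, φ_j> and b_i = <f, φ_i>, with φ_0 = 1, φ_1 = x, φ_2 = x^2.
G =
  [2, 0, 2/3]
  [0, 2/3, 0]
  [2/3, 0, 2/5],
b = (8/3, 12/5, 8/15).
Solving gives a_0 = 2, a_1 = 18/5, a_2 = -2, so
  g(x) = -2*x^2 + 18*x/5 + 2.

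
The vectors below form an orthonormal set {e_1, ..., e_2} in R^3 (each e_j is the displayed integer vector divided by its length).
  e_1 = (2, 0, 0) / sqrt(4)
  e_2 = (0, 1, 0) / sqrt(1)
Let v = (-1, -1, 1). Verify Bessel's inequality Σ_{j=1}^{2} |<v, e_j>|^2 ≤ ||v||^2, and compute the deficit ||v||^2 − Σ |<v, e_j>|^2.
Σ |<v, e_j>|^2 = 2; ||v||^2 = 3; deficit = 1

Write each e_j = u_j / sqrt(<u_j, u_j>) where u_j is the displayed integer vector. Then <v, e_j> = <v, u_j> / sqrt(<u_j, u_j>), so |<v, e_j>|^2 = <v, u_j>^2 / <u_j, u_j>.
Coefficients: <v, e_1> = -2/sqrt(4), <v, e_2> = -1/sqrt(1).
Square and sum: Σ |<v, e_j>|^2 = 2.
Compute ||v||^2 = v·v = 3.
Deficit = 3 − 2 = 1 ≥ 0, confirming Bessel's inequality. (The deficit equals ||v − Σ <v,e_j> e_j||^2, the squared distance from v to span{e_j}.)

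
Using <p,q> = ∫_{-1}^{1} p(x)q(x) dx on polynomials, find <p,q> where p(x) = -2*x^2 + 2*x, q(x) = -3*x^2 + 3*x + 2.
<p,q> = 56/15

Expand the product: p(x)·q(x) = 6*x^4 - 12*x^3 + 2*x^2 + 4*x.
∫_{-1}^{1} of each monomial x^k gives [2/(k+1) if k even, 0 if k odd]. Integrating term-by-term (or equivalently evaluating the antiderivative F(x) = 6*x^5/5 - 3*x^4 + 2*x^3/3 + 2*x^2 at the endpoints):
  F(1) − F(−1) = 13/15 − (-43/15) = 56/15.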